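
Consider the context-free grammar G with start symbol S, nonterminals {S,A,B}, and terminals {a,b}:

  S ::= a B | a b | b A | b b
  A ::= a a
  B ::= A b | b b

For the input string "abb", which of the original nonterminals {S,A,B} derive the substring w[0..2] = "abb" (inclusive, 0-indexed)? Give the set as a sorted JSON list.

Convert to CNF:
  S -> T0 B | T0 T1 | T1 A | T1 T1
  A -> T0 T0
  B -> A T1 | T1 T1
  T0 -> a
  T1 -> b

CYK fill (cells [i..j] with 0 ≤ i ≤ j ≤ 2 only):
  cell(0,0) a: {T0}  orig:{}
  cell(1,1) b: {T1}  orig:{}
  cell(2,2) b: {T1}  orig:{}
  cell(0,1) ab: {S}
  cell(1,2) bb: {B,S}
  cell(0,2) abb: {S}

Original NTs in T[0,2] deriving "abb": ["S"]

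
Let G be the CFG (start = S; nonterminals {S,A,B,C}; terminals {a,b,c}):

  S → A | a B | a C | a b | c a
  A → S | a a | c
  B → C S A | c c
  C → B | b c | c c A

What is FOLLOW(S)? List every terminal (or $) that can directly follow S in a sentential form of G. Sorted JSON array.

Compute FIRST by fixpoint:
iter 1:
  A via A→a a: +{a}
  A via A→c: +{c}
  B via B→c c: +{c}
  C via C→B: +{c}
  C via C→b c: +{b}
  S via S→A: +{a,c}
  FIRST(S)={a,c}  FIRST(A)={a,c}  FIRST(B)={c}  FIRST(C)={b,c}
iter 2:
  B via B→C S A: +{b}
  FIRST(S)={a,c}  FIRST(A)={a,c}  FIRST(B)={b,c}  FIRST(C)={b,c}
iter 3: (no change)
  FIRST(S)={a,c}  FIRST(A)={a,c}  FIRST(B)={b,c}  FIRST(C)={b,c}

Compute FOLLOW by fixpoint:
initialize: $ ∈ FOLLOW(S)
iter 1:
  B→C S A: FOLLOW(C) ⊇ FIRST(S) = {a,c}; new: +{a,c}
  B→C S A: FOLLOW(S) ⊇ FIRST(A) = {a,c}; new: +{a,c}
  C→B: FOLLOW(B) ⊇ FOLLOW(C) ⊇ {a,c}; new: +{a,c}
  C→c c A: FOLLOW(A) ⊇ FOLLOW(C) ⊇ {a,c}; new: +{a,c}
  S→A: FOLLOW(A) ⊇ FOLLOW(S) ⊇ {$,a,c}; new: +{$}
  S→a B: FOLLOW(B) ⊇ FOLLOW(S) ⊇ {$,a,c}; new: +{$}
  S→a C: FOLLOW(C) ⊇ FOLLOW(S) ⊇ {$,a,c}; new: +{$}
  FOLLOW(S)={$,a,c}  FOLLOW(A)={$,a,c}  FOLLOW(B)={$,a,c}  FOLLOW(C)={$,a,c}
iter 2: done
  FOLLOW(S)={$,a,c}  FOLLOW(A)={$,a,c}  FOLLOW(B)={$,a,c}  FOLLOW(C)={$,a,c}

FOLLOW(S) = ["$", "a", "c"]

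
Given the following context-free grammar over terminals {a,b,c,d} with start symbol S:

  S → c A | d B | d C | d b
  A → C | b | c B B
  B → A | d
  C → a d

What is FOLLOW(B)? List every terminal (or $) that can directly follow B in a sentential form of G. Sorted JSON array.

FIRST sets, iterate to fixpoint:
pass 1:
  A via A→b: +{b}
  A via A→c B B: +{c}
  B via B→A: +{b,c}
  B via B→d: +{d}
  C via C→a d: +{a}
  S via S→c A: +{c}
  S via S→d B: +{d}
  FIRST[S]={c,d}  FIRST[A]={b,c}  FIRST[B]={b,c,d}  FIRST[C]={a}
pass 2:
  A via A→C: +{a}
  B via B→A: +{a}
  FIRST[S]={c,d}  FIRST[A]={a,b,c}  FIRST[B]={a,b,c,d}  FIRST[C]={a}
pass 3: — fixpoint
  FIRST[S]={c,d}  FIRST[A]={a,b,c}  FIRST[B]={a,b,c,d}  FIRST[C]={a}

FOLLOW iteration:
seed FOLLOW(S) with $
pass 1:
  A→c B B: FOLLOW(B) ⊇ FIRST(B) = {a,b,c,d}; new: +{a,b,c,d}
  B→A: FOLLOW(A) ⊇ FOLLOW(B) ⊇ {a,b,c,d}; new: +{a,b,c,d}
  S→c A: FOLLOW(A) ⊇ FOLLOW(S) ⊇ {$}; new: +{$}
  S→d B: FOLLOW(B) ⊇ FOLLOW(S) ⊇ {$}; new: +{$}
  S→d C: FOLLOW(C) ⊇ FOLLOW(S) ⊇ {$}; new: +{$}
  S: {$}  A: {$,a,b,c,d}  B: {$,a,b,c,d}  C: {$}
pass 2:
  A→C: FOLLOW(C) ⊇ FOLLOW(A) ⊇ {$,a,b,c,d}; new: +{a,b,c,d}
  S: {$}  A: {$,a,b,c,d}  B: {$,a,b,c,d}  C: {$,a,b,c,d}
pass 3: (stable)
  S: {$}  A: {$,a,b,c,d}  B: {$,a,b,c,d}  C: {$,a,b,c,d}

FOLLOW(B) = ["$", "a", "b", "c", "d"]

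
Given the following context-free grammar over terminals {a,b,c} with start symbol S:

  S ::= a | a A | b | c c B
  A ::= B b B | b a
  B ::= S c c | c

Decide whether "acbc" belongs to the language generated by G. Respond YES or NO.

Convert to CNF:
  S -> T1 A | T2 X5 | a | b
  A -> B X3 | T0 T1
  B -> S X4 | c
  T0 -> b
  T1 -> a
  T2 -> c
  X3 -> T0 B
  X4 -> T2 T2
  X5 -> T2 B

Fill CYK table bottom-up:
  cell(0,0) a: {S,T1}  orig:{S}
  cell(1,1) c: {B,T2}  orig:{B}
  cell(2,2) b: {S,T0}  orig:{S}
  cell(3,3) c: {B,T2}  orig:{B}
  cell(0,1) ac: ∅
  cell(1,2) cb: ∅
  cell(2,3) bc: {X3}  orig:{}
  cell(0,2) acb: ∅
  cell(1,3) cbc: {A}
  cell(0,3) acbc: {S}

S ∈ T[0,3] ⇒ YES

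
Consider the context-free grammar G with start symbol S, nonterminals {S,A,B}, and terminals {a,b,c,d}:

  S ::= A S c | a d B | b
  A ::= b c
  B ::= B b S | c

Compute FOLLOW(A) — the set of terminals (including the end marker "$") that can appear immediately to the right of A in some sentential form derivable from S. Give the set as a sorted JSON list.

FIRST sets, iterate to fixpoint:
round 1:
  A via A→b c: +{b}
  B via B→c: +{c}
  S via S→A S c: +{b}
  S via S→a d B: +{a}
  S: {a,b}  A: {b}  B: {c}
round 2: (stable)
  S: {a,b}  A: {b}  B: {c}

FOLLOW sets:
FOLLOW(S) := {$}
iter 1:
  B→B b S: FOLLOW(B) ⊇ FIRST(b) = {b}; new: +{b}
  B→B b S: FOLLOW(S) ⊇ FOLLOW(B) ⊇ {b}; new: +{b}
  S→A S c: FOLLOW(A) ⊇ FIRST(S) = {a,b}; new: +{a,b}
  S→A S c: FOLLOW(S) ⊇ FIRST(c) = {c}; new: +{c}
  S→a d B: FOLLOW(B) ⊇ FOLLOW(S) ⊇ {$,b,c}; new: +{$,c}
  S: {$,b,c}  A: {a,b}  B: {$,b,c}
iter 2: (stable)
  S: {$,b,c}  A: {a,b}  B: {$,b,c}

FOLLOW(A) = ["a", "b"]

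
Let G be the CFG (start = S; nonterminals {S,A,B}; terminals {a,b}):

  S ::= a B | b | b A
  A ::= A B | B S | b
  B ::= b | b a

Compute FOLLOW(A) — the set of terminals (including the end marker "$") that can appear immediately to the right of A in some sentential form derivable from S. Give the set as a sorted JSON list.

FIRST sets, iterate to fixpoint:
round 1:
  A via A→b: +{b}
  B via B→b: +{b}
  S via S→a B: +{a}
  S via S→b: +{b}
  FIRST[S]={a,b}  FIRST[A]={b}  FIRST[B]={b}
round 2: done
  FIRST[S]={a,b}  FIRST[A]={b}  FIRST[B]={b}

FOLLOW sets:
initialize: $ ∈ FOLLOW(S)
[1]
  A→A B: FOLLOW(A) ⊇ FIRST(B) = {b}; new: +{b}
  A→A B: FOLLOW(B) ⊇ FOLLOW(A) ⊇ {b}; new: +{b}
  A→B S: FOLLOW(B) ⊇ FIRST(S) = {a,b}; new: +{a}
  A→B S: FOLLOW(S) ⊇ FOLLOW(A) ⊇ {b}; new: +{b}
  S→a B: FOLLOW(B) ⊇ FOLLOW(S) ⊇ {$,b}; new: +{$}
  S→b A: FOLLOW(A) ⊇ FOLLOW(S) ⊇ {$,b}; new: +{$}
  FOLLOW[S]={$,b}  FOLLOW[A]={$,b}  FOLLOW[B]={$,a,b}
[2] (stable)
  FOLLOW[S]={$,b}  FOLLOW[A]={$,b}  FOLLOW[B]={$,a,b}

FOLLOW(A) = ["$", "b"]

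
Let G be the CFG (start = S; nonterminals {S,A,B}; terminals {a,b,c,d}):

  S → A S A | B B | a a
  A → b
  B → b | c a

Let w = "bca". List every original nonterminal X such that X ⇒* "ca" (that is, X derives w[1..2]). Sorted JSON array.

Convert to CNF:
  S -> A X2 | B B | T1 T1
  A -> b
  B -> T0 T1 | b
  T0 -> c
  T1 -> a
  X2 -> S A

Fill CYK table bottom-up, restricted to cells inside w[1..2]:
  T[1,1] 'c' = {T0}  orig:{}
  T[2,2] 'a' = {T1}  orig:{}
  T[1,2] 'ca' = {B}

Original NTs in T[1,2] deriving "ca": ["B"]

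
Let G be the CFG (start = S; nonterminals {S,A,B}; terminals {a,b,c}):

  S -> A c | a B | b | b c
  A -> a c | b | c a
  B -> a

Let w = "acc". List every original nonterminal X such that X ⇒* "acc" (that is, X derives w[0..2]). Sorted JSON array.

CNF form of G:
  S -> A T1 | T0 B | T2 T1 | b
  A -> T0 T1 | T1 T0 | b
  B -> a
  T0 -> a
  T1 -> c
  T2 -> b

CYK fill (cells [i..j] with 0 ≤ i ≤ j ≤ 2 only):
  cell(0,0) a: {B,T0}  orig:{B}
  cell(1,1) c: {T1}  orig:{}
  cell(2,2) c: {T1}  orig:{}
  cell(0,1) ac: {A}
  cell(1,2) cc: ∅
  cell(0,2) acc: {S}

Original NTs in T[0,2] deriving "acc": ["S"]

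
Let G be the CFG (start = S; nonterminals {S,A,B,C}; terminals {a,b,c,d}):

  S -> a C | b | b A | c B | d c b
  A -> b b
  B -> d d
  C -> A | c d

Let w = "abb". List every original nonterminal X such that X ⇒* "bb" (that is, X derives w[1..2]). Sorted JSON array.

CNF form of G:
  S -> T0 A | T1 X4 | T2 B | T3 C | b
  A -> T0 T0
  B -> T1 T1
  C -> T0 T0 | T2 T1
  T0 -> b
  T1 -> d
  T2 -> c
  T3 -> a
  X4 -> T2 T0

CYK table (by increasing span) — only the sub-triangle for w[1..2]:
  T[1,1] 'b' = {S,T0}  orig:{S}
  T[2,2] 'b' = {S,T0}  orig:{S}
  T[1,2] 'bb' = {A,C}

Original NTs in T[1,2] deriving "bb": ["A", "C"]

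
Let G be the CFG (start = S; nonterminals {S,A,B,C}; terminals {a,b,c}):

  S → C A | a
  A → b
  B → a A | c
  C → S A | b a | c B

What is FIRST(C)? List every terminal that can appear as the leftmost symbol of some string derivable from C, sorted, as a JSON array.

FIRST sets, iterate to fixpoint:
iter 1:
  A via A→b: +{b}
  B via B→a A: +{a}
  B via B→c: +{c}
  C via C→b a: +{b}
  C via C→c B: +{c}
  S via S→C A: +{b,c}
  S via S→a: +{a}
  FIRST[S]={a,b,c}  FIRST[A]={b}  FIRST[B]={a,c}  FIRST[C]={b,c}
iter 2:
  C via C→S A: +{a}
  FIRST[S]={a,b,c}  FIRST[A]={b}  FIRST[B]={a,c}  FIRST[C]={a,b,c}
iter 3: (no change)
  FIRST[S]={a,b,c}  FIRST[A]={b}  FIRST[B]={a,c}  FIRST[C]={a,b,c}

FIRST(C) = ["a", "b", "c"]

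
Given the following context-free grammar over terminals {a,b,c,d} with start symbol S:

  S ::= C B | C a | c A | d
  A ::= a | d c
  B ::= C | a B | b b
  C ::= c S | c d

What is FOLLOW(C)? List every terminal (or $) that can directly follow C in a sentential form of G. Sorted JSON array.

FIRST iteration:
[1]
  A via A→a: +{a}
  A via A→d c: +{d}
  B via B→a B: +{a}
  B via B→b b: +{b}
  C via C→c S: +{c}
  S via S→C B: +{c}
  S via S→d: +{d}
  S: {c,d}  A: {a,d}  B: {a,b}  C: {c}
[2]
  B via B→C: +{c}
  S: {c,d}  A: {a,d}  B: {a,b,c}  C: {c}
[3] — fixpoint
  S: {c,d}  A: {a,d}  B: {a,b,c}  C: {c}

Compute FOLLOW by fixpoint:
seed FOLLOW(S) with $
round 1:
  S→C B: FOLLOW(C) ⊇ FIRST(B) = {a,b,c}; new: +{a,b,c}
  S→C B: FOLLOW(B) ⊇ FOLLOW(S) ⊇ {$}; new: +{$}
  S→c A: FOLLOW(A) ⊇ FOLLOW(S) ⊇ {$}; new: +{$}
  FOLLOW(S)={$}  FOLLOW(A)={$}  FOLLOW(B)={$}  FOLLOW(C)={a,b,c}
round 2:
  B→C: FOLLOW(C) ⊇ FOLLOW(B) ⊇ {$}; new: +{$}
  C→c S: FOLLOW(S) ⊇ FOLLOW(C) ⊇ {$,a,b,c}; new: +{a,b,c}
  S→C B: FOLLOW(B) ⊇ FOLLOW(S) ⊇ {$,a,b,c}; new: +{a,b,c}
  S→c A: FOLLOW(A) ⊇ FOLLOW(S) ⊇ {$,a,b,c}; new: +{a,b,c}
  FOLLOW(S)={$,a,b,c}  FOLLOW(A)={$,a,b,c}  FOLLOW(B)={$,a,b,c}  FOLLOW(C)={$,a,b,c}
round 3: (stable)
  FOLLOW(S)={$,a,b,c}  FOLLOW(A)={$,a,b,c}  FOLLOW(B)={$,a,b,c}  FOLLOW(C)={$,a,b,c}

FOLLOW(C) = ["$", "a", "b", "c"]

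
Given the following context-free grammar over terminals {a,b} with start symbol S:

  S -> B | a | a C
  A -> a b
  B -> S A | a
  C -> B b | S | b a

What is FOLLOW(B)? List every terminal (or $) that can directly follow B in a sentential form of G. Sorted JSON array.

FIRST iteration:
pass 1:
  A via A→a b: +{a}
  B via B→a: +{a}
  C via C→B b: +{a}
  C via C→b a: +{b}
  S via S→B: +{a}
  FIRST(S)={a}  FIRST(A)={a}  FIRST(B)={a}  FIRST(C)={a,b}
pass 2: — fixpoint
  FIRST(S)={a}  FIRST(A)={a}  FIRST(B)={a}  FIRST(C)={a,b}

FOLLOW iteration:
initialize: $ ∈ FOLLOW(S)
iter 1:
  B→S A: FOLLOW(S) ⊇ FIRST(A) = {a}; new: +{a}
  C→B b: FOLLOW(B) ⊇ FIRST(b) = {b}; new: +{b}
  S→B: FOLLOW(B) ⊇ FOLLOW(S) ⊇ {$,a}; new: +{$,a}
  S→a C: FOLLOW(C) ⊇ FOLLOW(S) ⊇ {$,a}; new: +{$,a}
  FOLLOW(S)={$,a}  FOLLOW(A)={}  FOLLOW(B)={$,a,b}  FOLLOW(C)={$,a}
iter 2:
  B→S A: FOLLOW(A) ⊇ FOLLOW(B) ⊇ {$,a,b}; new: +{$,a,b}
  FOLLOW(S)={$,a}  FOLLOW(A)={$,a,b}  FOLLOW(B)={$,a,b}  FOLLOW(C)={$,a}
iter 3: (stable)
  FOLLOW(S)={$,a}  FOLLOW(A)={$,a,b}  FOLLOW(B)={$,a,b}  FOLLOW(C)={$,a}

FOLLOW(B) = ["$", "a", "b"]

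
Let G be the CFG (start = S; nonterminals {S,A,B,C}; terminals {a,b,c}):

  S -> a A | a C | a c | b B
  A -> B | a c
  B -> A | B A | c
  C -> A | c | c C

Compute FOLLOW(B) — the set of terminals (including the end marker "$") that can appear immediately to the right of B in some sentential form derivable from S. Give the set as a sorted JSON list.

FIRST iteration:
round 1:
  A via A→a c: +{a}
  B via B→A: +{a}
  B via B→c: +{c}
  C via C→A: +{a}
  C via C→c: +{c}
  S via S→a A: +{a}
  S via S→b B: +{b}
  FIRST(S)={a,b}  FIRST(A)={a}  FIRST(B)={a,c}  FIRST(C)={a,c}
round 2:
  A via A→B: +{c}
  FIRST(S)={a,b}  FIRST(A)={a,c}  FIRST(B)={a,c}  FIRST(C)={a,c}
round 3: (stable)
  FIRST(S)={a,b}  FIRST(A)={a,c}  FIRST(B)={a,c}  FIRST(C)={a,c}

FOLLOW iteration:
initialize: $ ∈ FOLLOW(S)
[1]
  B→B A: FOLLOW(B) ⊇ FIRST(A) = {a,c}; new: +{a,c}
  B→B A: FOLLOW(A) ⊇ FOLLOW(B) ⊇ {a,c}; new: +{a,c}
  S→a A: FOLLOW(A) ⊇ FOLLOW(S) ⊇ {$}; new: +{$}
  S→a C: FOLLOW(C) ⊇ FOLLOW(S) ⊇ {$}; new: +{$}
  S→b B: FOLLOW(B) ⊇ FOLLOW(S) ⊇ {$}; new: +{$}
  FOLLOW[S]={$}  FOLLOW[A]={$,a,c}  FOLLOW[B]={$,a,c}  FOLLOW[C]={$}
[2] done
  FOLLOW[S]={$}  FOLLOW[A]={$,a,c}  FOLLOW[B]={$,a,c}  FOLLOW[C]={$}

FOLLOW(B) = ["$", "a", "c"]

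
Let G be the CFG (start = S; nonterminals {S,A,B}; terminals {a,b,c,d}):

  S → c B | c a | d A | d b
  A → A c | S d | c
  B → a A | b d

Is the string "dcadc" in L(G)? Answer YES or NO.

CNF form of G:
  S -> T0 B | T0 T2 | T1 A | T1 T3
  A -> A T0 | S T1 | c
  B -> T2 A | T3 T1
  T0 -> c
  T1 -> d
  T2 -> a
  T3 -> b

CYK fill:
  T[0,0] 'd' = {T1}  orig:{}
  T[1,1] 'c' = {A,T0}  orig:{A}
  T[2,2] 'a' = {T2}  orig:{}
  T[3,3] 'd' = {T1}  orig:{}
  T[4,4] 'c' = {A,T0}  orig:{A}
  T[0,1] 'dc' = {S}
  T[1,2] 'ca' = {S}
  T[2,3] 'ad' = ∅
  T[3,4] 'dc' = {S}
  T[0,2] 'dca' = ∅
  T[1,3] 'cad' = {A}
  T[2,4] 'adc' = ∅
  T[0,3] 'dcad' = {S}
  T[1,4] 'cadc' = {A}
  T[0,4] 'dcadc' = {S}

S ∈ T[0,4] ⇒ YES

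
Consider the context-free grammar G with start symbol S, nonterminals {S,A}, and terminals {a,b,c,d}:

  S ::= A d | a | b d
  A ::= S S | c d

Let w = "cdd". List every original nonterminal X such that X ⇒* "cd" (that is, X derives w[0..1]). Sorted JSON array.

CNF form of G:
  S -> A T1 | T2 T1 | a
  A -> S S | T0 T1
  T0 -> c
  T1 -> d
  T2 -> b

CYK fill — only the sub-triangle for w[0..1]:
  [0..0]={T0}  "c"  orig:{}
  [1..1]={T1}  "d"  orig:{}
  [0..1]={A}  "cd"

Original NTs in T[0,1] deriving "cd": ["A"]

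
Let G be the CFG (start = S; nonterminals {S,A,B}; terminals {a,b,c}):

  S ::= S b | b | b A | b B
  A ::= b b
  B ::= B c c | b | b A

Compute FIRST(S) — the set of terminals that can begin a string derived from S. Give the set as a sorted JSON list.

Compute FIRST by fixpoint:
round 1:
  A via A→b b: +{b}
  B via B→b: +{b}
  S via S→b: +{b}
  S: {b}  A: {b}  B: {b}
round 2: (no change)
  S: {b}  A: {b}  B: {b}

FIRST(S) = ["b"]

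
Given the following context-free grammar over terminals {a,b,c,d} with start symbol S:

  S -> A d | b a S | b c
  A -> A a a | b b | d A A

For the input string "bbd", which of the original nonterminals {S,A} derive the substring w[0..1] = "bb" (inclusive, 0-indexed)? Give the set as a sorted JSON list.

Convert to CNF:
  S -> A T2 | T1 T3 | T1 X6
  A -> A X4 | T1 T1 | T2 X5
  T0 -> a
  T1 -> b
  T2 -> d
  T3 -> c
  X4 -> T0 T0
  X5 -> A A
  X6 -> T0 S

CYK fill — only the sub-triangle for w[0..1]:
  T[0,0] 'b' = {T1}  orig:{}
  T[1,1] 'b' = {T1}  orig:{}
  T[0,1] 'bb' = {A}

Original NTs in T[0,1] deriving "bb": ["A"]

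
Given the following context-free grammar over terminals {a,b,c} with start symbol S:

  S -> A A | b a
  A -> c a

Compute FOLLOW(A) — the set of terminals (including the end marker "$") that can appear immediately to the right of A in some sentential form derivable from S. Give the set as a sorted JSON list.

FIRST iteration:
iter 1:
  A via A→c a: +{c}
  S via S→A A: +{c}
  S via S→b a: +{b}
  FIRST(S)={b,c}  FIRST(A)={c}
iter 2: (stable)
  FIRST(S)={b,c}  FIRST(A)={c}

FOLLOW iteration:
FOLLOW(S) := {$}
pass 1:
  S→A A: FOLLOW(A) ⊇ FIRST(A) = {c}; new: +{c}
  S→A A: FOLLOW(A) ⊇ FOLLOW(S) ⊇ {$}; new: +{$}
  FOLLOW[S]={$}  FOLLOW[A]={$,c}
pass 2: — fixpoint
  FOLLOW[S]={$}  FOLLOW[A]={$,c}

FOLLOW(A) = ["$", "c"]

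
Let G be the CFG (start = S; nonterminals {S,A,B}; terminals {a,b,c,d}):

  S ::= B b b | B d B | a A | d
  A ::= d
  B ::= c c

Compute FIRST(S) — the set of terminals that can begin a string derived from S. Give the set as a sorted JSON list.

FIRST sets, iterate to fixpoint:
round 1:
  A via A→d: +{d}
  B via B→c c: +{c}
  S via S→B b b: +{c}
  S via S→a A: +{a}
  S via S→d: +{d}
  FIRST[S]={a,c,d}  FIRST[A]={d}  FIRST[B]={c}
round 2: (no change)
  FIRST[S]={a,c,d}  FIRST[A]={d}  FIRST[B]={c}

FIRST(S) = ["a", "c", "d"]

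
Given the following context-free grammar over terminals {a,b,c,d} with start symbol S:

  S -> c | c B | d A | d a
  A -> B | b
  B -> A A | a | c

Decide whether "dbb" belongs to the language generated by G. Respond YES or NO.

CNF form of G:
  S -> T0 B | T1 A | T1 T2 | c
  A -> A A | a | b | c
  B -> A A | a | c
  T0 -> c
  T1 -> d
  T2 -> a

CYK fill:
  cell(0,0) d: {T1}  orig:{}
  cell(1,1) b: {A}
  cell(2,2) b: {A}
  cell(0,1) db: {S}
  cell(1,2) bb: {A,B}
  cell(0,2) dbb: {S}

S ∈ T[0,2] ⇒ YES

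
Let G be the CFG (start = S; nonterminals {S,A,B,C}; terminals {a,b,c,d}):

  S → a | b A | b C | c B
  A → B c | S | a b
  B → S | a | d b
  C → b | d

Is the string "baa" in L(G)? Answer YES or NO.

CNF form of G:
  S -> T0 B | T2 A | T2 C | a
  A -> B T0 | T0 B | T1 T2 | T2 A | T2 C | a
  B -> T0 B | T2 A | T2 C | T3 T2 | a
  C -> b | d
  T0 -> c
  T1 -> a
  T2 -> b
  T3 -> d

CYK fill:
  [0..0]={C,T2}  "b"  orig:{C}
  [1..1]={A,B,S,T1}  "a"  orig:{A,B,S}
  [2..2]={A,B,S,T1}  "a"  orig:{A,B,S}
  [0..1]={A,B,S}  "ba"
  [1..2]=∅  "aa"
  [0..2]=∅  "baa"

S ∉ T[0,2] ⇒ NO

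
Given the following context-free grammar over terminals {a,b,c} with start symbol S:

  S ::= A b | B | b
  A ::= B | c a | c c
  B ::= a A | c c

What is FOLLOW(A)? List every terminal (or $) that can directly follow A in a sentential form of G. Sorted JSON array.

FIRST iteration:
pass 1:
  A via A→c a: +{c}
  B via B→a A: +{a}
  B via B→c c: +{c}
  S via S→A b: +{c}
  S via S→B: +{a}
  S via S→b: +{b}
  FIRST(S)={a,b,c}  FIRST(A)={c}  FIRST(B)={a,c}
pass 2:
  A via A→B: +{a}
  FIRST(S)={a,b,c}  FIRST(A)={a,c}  FIRST(B)={a,c}
pass 3: (stable)
  FIRST(S)={a,b,c}  FIRST(A)={a,c}  FIRST(B)={a,c}

Compute FOLLOW by fixpoint:
initialize: $ ∈ FOLLOW(S)
pass 1:
  S→A b: FOLLOW(A) ⊇ FIRST(b) = {b}; new: +{b}
  S→B: FOLLOW(B) ⊇ FOLLOW(S) ⊇ {$}; new: +{$}
  S: {$}  A: {b}  B: {$}
pass 2:
  A→B: FOLLOW(B) ⊇ FOLLOW(A) ⊇ {b}; new: +{b}
  B→a A: FOLLOW(A) ⊇ FOLLOW(B) ⊇ {$,b}; new: +{$}
  S: {$}  A: {$,b}  B: {$,b}
pass 3: (stable)
  S: {$}  A: {$,b}  B: {$,b}

FOLLOW(A) = ["$", "b"]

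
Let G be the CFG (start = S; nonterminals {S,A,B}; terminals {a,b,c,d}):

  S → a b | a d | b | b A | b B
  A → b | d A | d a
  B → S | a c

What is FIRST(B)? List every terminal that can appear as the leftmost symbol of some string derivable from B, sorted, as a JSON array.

FIRST iteration:
[1]
  A via A→b: +{b}
  A via A→d A: +{d}
  B via B→a c: +{a}
  S via S→a b: +{a}
  S via S→b: +{b}
  S: {a,b}  A: {b,d}  B: {a}
[2]
  B via B→S: +{b}
  S: {a,b}  A: {b,d}  B: {a,b}
[3] — fixpoint
  S: {a,b}  A: {b,d}  B: {a,b}

FIRST(B) = ["a", "b"]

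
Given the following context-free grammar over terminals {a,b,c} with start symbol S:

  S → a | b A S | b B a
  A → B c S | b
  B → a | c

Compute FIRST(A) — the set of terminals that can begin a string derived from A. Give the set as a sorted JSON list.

FIRST sets, iterate to fixpoint:
iter 1:
  A via A→b: +{b}
  B via B→a: +{a}
  B via B→c: +{c}
  S via S→a: +{a}
  S via S→b A S: +{b}
  FIRST(S)={a,b}  FIRST(A)={b}  FIRST(B)={a,c}
iter 2:
  A via A→B c S: +{a,c}
  FIRST(S)={a,b}  FIRST(A)={a,b,c}  FIRST(B)={a,c}
iter 3: (stable)
  FIRST(S)={a,b}  FIRST(A)={a,b,c}  FIRST(B)={a,c}

FIRST(A) = ["a", "b", "c"]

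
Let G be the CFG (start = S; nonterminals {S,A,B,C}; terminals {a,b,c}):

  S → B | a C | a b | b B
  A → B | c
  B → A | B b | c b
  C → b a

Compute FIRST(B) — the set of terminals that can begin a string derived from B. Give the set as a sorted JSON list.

FIRST sets, iterate to fixpoint:
round 1:
  A via A→c: +{c}
  B via B→A: +{c}
  C via C→b a: +{b}
  S via S→B: +{c}
  S via S→a C: +{a}
  S via S→b B: +{b}
  S: {a,b,c}  A: {c}  B: {c}  C: {b}
round 2: (stable)
  S: {a,b,c}  A: {c}  B: {c}  C: {b}

FIRST(B) = ["c"]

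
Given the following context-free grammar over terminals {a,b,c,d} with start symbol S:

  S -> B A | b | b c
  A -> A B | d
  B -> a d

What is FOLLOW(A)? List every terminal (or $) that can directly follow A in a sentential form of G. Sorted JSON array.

FIRST iteration:
pass 1:
  A via A→d: +{d}
  B via B→a d: +{a}
  S via S→B A: +{a}
  S via S→b: +{b}
  S: {a,b}  A: {d}  B: {a}
pass 2: (stable)
  S: {a,b}  A: {d}  B: {a}

Compute FOLLOW by fixpoint:
seed FOLLOW(S) with $
round 1:
  A→A B: FOLLOW(A) ⊇ FIRST(B) = {a}; new: +{a}
  A→A B: FOLLOW(B) ⊇ FOLLOW(A) ⊇ {a}; new: +{a}
  S→B A: FOLLOW(B) ⊇ FIRST(A) = {d}; new: +{d}
  S→B A: FOLLOW(A) ⊇ FOLLOW(S) ⊇ {$}; new: +{$}
  S: {$}  A: {$,a}  B: {a,d}
round 2:
  A→A B: FOLLOW(B) ⊇ FOLLOW(A) ⊇ {$,a}; new: +{$}
  S: {$}  A: {$,a}  B: {$,a,d}
round 3: — fixpoint
  S: {$}  A: {$,a}  B: {$,a,d}

FOLLOW(A) = ["$", "a"]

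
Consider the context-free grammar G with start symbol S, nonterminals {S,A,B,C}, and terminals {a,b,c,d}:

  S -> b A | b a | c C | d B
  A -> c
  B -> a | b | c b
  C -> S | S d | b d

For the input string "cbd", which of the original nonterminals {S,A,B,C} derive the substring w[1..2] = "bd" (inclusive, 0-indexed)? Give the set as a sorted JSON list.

CNF form of G:
  S -> T0 C | T1 A | T1 T3 | T2 B
  A -> c
  B -> T0 T1 | a | b
  C -> S T2 | T0 C | T1 A | T1 T2 | T1 T3 | T2 B
  T0 -> c
  T1 -> b
  T2 -> d
  T3 -> a

CYK table (by increasing span), restricted to cells inside w[1..2]:
  cell(1,1) b: {B,T1}  orig:{B}
  cell(2,2) d: {T2}  orig:{}
  cell(1,2) bd: {C}

Original NTs in T[1,2] deriving "bd": ["C"]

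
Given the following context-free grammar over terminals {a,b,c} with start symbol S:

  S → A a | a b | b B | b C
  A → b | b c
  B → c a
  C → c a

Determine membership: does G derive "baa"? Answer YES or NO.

Convert to CNF:
  S -> A T2 | T0 B | T0 C | T2 T0
  A -> T0 T1 | b
  B -> T1 T2
  C -> T1 T2
  T0 -> b
  T1 -> c
  T2 -> a

Fill CYK table bottom-up:
  T[0,0] 'b' = {A,T0}  orig:{A}
  T[1,1] 'a' = {T2}  orig:{}
  T[2,2] 'a' = {T2}  orig:{}
  T[0,1] 'ba' = {S}
  T[1,2] 'aa' = ∅
  T[0,2] 'baa' = ∅

S ∉ T[0,2] ⇒ NO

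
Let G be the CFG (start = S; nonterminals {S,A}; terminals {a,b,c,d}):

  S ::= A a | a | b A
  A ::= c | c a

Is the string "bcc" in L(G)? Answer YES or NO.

Convert to CNF:
  S -> A T1 | T2 A | a
  A -> T0 T1 | c
  T0 -> c
  T1 -> a
  T2 -> b

CYK fill:
  cell(0,0) b: {T2}  orig:{}
  cell(1,1) c: {A,T0}  orig:{A}
  cell(2,2) c: {A,T0}  orig:{A}
  cell(0,1) bc: {S}
  cell(1,2) cc: ∅
  cell(0,2) bcc: ∅

S ∉ T[0,2] ⇒ NO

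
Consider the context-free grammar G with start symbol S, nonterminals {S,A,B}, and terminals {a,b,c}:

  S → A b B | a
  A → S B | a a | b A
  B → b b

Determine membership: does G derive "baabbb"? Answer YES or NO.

CNF form of G:
  S -> A X2 | a
  A -> S B | T0 T0 | T1 A
  B -> T1 T1
  T0 -> a
  T1 -> b
  X2 -> T1 B

CYK table (by increasing span):
  T[0,0] 'b' = {T1}  orig:{}
  T[1,1] 'a' = {S,T0}  orig:{S}
  T[2,2] 'a' = {S,T0}  orig:{S}
  T[3,3] 'b' = {T1}  orig:{}
  T[4,4] 'b' = {T1}  orig:{}
  T[5,5] 'b' = {T1}  orig:{}
  T[0,1] 'ba' = ∅
  T[1,2] 'aa' = {A}
  T[2,3] 'ab' = ∅
  T[3,4] 'bb' = {B}
  T[4,5] 'bb' = {B}
  T[0,2] 'baa' = {A}
  T[1,3] 'aab' = ∅
  T[2,4] 'abb' = {A}
  T[3,5] 'bbb' = {X2}  orig:{}
  T[0,3] 'baab' = ∅
  T[1,4] 'aabb' = ∅
  T[2,5] 'abbb' = ∅
  T[0,4] 'baabb' = ∅
  T[1,5] 'aabbb' = {S}
  T[0,5] 'baabbb' = {S}

S ∈ T[0,5] ⇒ YES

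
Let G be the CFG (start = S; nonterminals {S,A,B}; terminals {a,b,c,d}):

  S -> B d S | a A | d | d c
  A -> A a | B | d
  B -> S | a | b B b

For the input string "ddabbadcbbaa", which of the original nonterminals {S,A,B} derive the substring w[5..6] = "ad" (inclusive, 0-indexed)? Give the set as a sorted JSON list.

Convert to CNF:
  S -> B X8 | T0 A | T1 T3 | d
  A -> A T0 | B X4 | T0 A | T1 T3 | T2 X5 | a | d
  B -> B X6 | T0 A | T1 T3 | T2 X7 | a | d
  T0 -> a
  T1 -> d
  T2 -> b
  T3 -> c
  X4 -> T1 S
  X5 -> B T2
  X6 -> T1 S
  X7 -> B T2
  X8 -> T1 S

CYK table (by increasing span) — only the sub-triangle for w[5..6]:
  T[5,5] 'a' = {A,B,T0}  orig:{A,B}
  T[6,6] 'd' = {A,B,S,T1}  orig:{A,B,S}
  T[5,6] 'ad' = {A,B,S}

Original NTs in T[5,6] deriving "ad": ["A", "B", "S"]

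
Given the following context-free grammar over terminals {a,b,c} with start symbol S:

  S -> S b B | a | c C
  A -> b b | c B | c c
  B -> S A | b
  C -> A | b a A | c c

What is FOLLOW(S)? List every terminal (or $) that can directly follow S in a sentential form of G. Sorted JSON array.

FIRST iteration:
pass 1:
  A via A→b b: +{b}
  A via A→c B: +{c}
  B via B→b: +{b}
  C via C→A: +{b,c}
  S via S→a: +{a}
  S via S→c C: +{c}
  FIRST[S]={a,c}  FIRST[A]={b,c}  FIRST[B]={b}  FIRST[C]={b,c}
pass 2:
  B via B→S A: +{a,c}
  FIRST[S]={a,c}  FIRST[A]={b,c}  FIRST[B]={a,b,c}  FIRST[C]={b,c}
pass 3: (stable)
  FIRST[S]={a,c}  FIRST[A]={b,c}  FIRST[B]={a,b,c}  FIRST[C]={b,c}

FOLLOW sets:
initialize: $ ∈ FOLLOW(S)
pass 1:
  B→S A: FOLLOW(S) ⊇ FIRST(A) = {b,c}; new: +{b,c}
  S→S b B: FOLLOW(B) ⊇ FOLLOW(S) ⊇ {$,b,c}; new: +{$,b,c}
  S→c C: FOLLOW(C) ⊇ FOLLOW(S) ⊇ {$,b,c}; new: +{$,b,c}
  S: {$,b,c}  A: {}  B: {$,b,c}  C: {$,b,c}
pass 2:
  B→S A: FOLLOW(A) ⊇ FOLLOW(B) ⊇ {$,b,c}; new: +{$,b,c}
  S: {$,b,c}  A: {$,b,c}  B: {$,b,c}  C: {$,b,c}
pass 3: (stable)
  S: {$,b,c}  A: {$,b,c}  B: {$,b,c}  C: {$,b,c}

FOLLOW(S) = ["$", "b", "c"]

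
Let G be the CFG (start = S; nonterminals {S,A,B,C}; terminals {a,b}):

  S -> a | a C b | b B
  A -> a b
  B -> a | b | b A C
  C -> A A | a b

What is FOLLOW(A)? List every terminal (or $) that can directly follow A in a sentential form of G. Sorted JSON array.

Compute FIRST by fixpoint:
iter 1:
  A via A→a b: +{a}
  B via B→a: +{a}
  B via B→b: +{b}
  C via C→A A: +{a}
  S via S→a: +{a}
  S via S→b B: +{b}
  FIRST(S)={a,b}  FIRST(A)={a}  FIRST(B)={a,b}  FIRST(C)={a}
iter 2: (stable)
  FIRST(S)={a,b}  FIRST(A)={a}  FIRST(B)={a,b}  FIRST(C)={a}

Compute FOLLOW by fixpoint:
FOLLOW(S) := {$}
[1]
  B→b A C: FOLLOW(A) ⊇ FIRST(C) = {a}; new: +{a}
  S→a C b: FOLLOW(C) ⊇ FIRST(b) = {b}; new: +{b}
  S→b B: FOLLOW(B) ⊇ FOLLOW(S) ⊇ {$}; new: +{$}
  S: {$}  A: {a}  B: {$}  C: {b}
[2]
  B→b A C: FOLLOW(C) ⊇ FOLLOW(B) ⊇ {$}; new: +{$}
  C→A A: FOLLOW(A) ⊇ FOLLOW(C) ⊇ {$,b}; new: +{$,b}
  S: {$}  A: {$,a,b}  B: {$}  C: {$,b}
[3] (no change)
  S: {$}  A: {$,a,b}  B: {$}  C: {$,b}

FOLLOW(A) = ["$", "a", "b"]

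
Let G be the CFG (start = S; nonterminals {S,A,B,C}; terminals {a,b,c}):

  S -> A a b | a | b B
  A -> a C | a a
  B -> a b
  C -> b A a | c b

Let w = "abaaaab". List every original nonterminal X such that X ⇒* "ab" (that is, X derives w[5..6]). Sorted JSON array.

Convert to CNF:
  S -> A X4 | T1 B | a
  A -> T0 C | T0 T0
  B -> T0 T1
  C -> T1 X3 | T2 T1
  T0 -> a
  T1 -> b
  T2 -> c
  X3 -> A T0
  X4 -> T0 T1

CYK fill — only the sub-triangle for w[5..6]:
  [5..5]={S,T0}  "a"  orig:{S}
  [6..6]={T1}  "b"  orig:{}
  [5..6]={B,X4}  "ab"  orig:{B}

Original NTs in T[5,6] deriving "ab": ["B"]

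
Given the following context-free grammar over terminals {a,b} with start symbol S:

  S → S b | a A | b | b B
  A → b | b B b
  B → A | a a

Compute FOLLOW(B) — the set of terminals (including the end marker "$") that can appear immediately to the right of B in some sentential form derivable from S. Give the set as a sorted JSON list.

Compute FIRST by fixpoint:
pass 1:
  A via A→b: +{b}
  B via B→A: +{b}
  B via B→a a: +{a}
  S via S→a A: +{a}
  S via S→b: +{b}
  FIRST(S)={a,b}  FIRST(A)={b}  FIRST(B)={a,b}
pass 2: — fixpoint
  FIRST(S)={a,b}  FIRST(A)={b}  FIRST(B)={a,b}

FOLLOW iteration:
FOLLOW(S) := {$}
round 1:
  A→b B b: FOLLOW(B) ⊇ FIRST(b) = {b}; new: +{b}
  B→A: FOLLOW(A) ⊇ FOLLOW(B) ⊇ {b}; new: +{b}
  S→S b: FOLLOW(S) ⊇ FIRST(b) = {b}; new: +{b}
  S→a A: FOLLOW(A) ⊇ FOLLOW(S) ⊇ {$,b}; new: +{$}
  S→b B: FOLLOW(B) ⊇ FOLLOW(S) ⊇ {$,b}; new: +{$}
  FOLLOW[S]={$,b}  FOLLOW[A]={$,b}  FOLLOW[B]={$,b}
round 2: — fixpoint
  FOLLOW[S]={$,b}  FOLLOW[A]={$,b}  FOLLOW[B]={$,b}

FOLLOW(B) = ["$", "b"]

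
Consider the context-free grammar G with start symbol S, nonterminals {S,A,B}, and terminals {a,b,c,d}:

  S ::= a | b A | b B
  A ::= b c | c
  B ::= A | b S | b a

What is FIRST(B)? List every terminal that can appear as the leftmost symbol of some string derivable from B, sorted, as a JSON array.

Compute FIRST by fixpoint:
iter 1:
  A via A→b c: +{b}
  A via A→c: +{c}
  B via B→A: +{b,c}
  S via S→a: +{a}
  S via S→b A: +{b}
  FIRST(S)={a,b}  FIRST(A)={b,c}  FIRST(B)={b,c}
iter 2: (stable)
  FIRST(S)={a,b}  FIRST(A)={b,c}  FIRST(B)={b,c}

FIRST(B) = ["b", "c"]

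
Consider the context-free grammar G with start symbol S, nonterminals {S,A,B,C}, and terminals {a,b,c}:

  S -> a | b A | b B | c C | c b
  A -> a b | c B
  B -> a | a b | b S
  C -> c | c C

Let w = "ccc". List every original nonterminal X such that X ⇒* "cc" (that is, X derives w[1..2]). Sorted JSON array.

Convert to CNF:
  S -> T1 A | T1 B | T2 C | T2 T1 | a
  A -> T0 T1 | T2 B
  B -> T0 T1 | T1 S | a
  C -> T2 C | c
  T0 -> a
  T1 -> b
  T2 -> c

CYK table (by increasing span), restricted to cells inside w[1..2]:
  [1..1]={C,T2}  "c"  orig:{C}
  [2..2]={C,T2}  "c"  orig:{C}
  [1..2]={C,S}  "cc"

Original NTs in T[1,2] deriving "cc": ["C", "S"]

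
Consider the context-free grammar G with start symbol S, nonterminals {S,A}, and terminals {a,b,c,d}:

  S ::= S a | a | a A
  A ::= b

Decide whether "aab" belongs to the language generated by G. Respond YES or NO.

Convert to CNF:
  S -> S T0 | T0 A | a
  A -> b
  T0 -> a

CYK table (by increasing span):
  cell(0,0) a: {S,T0}  orig:{S}
  cell(1,1) a: {S,T0}  orig:{S}
  cell(2,2) b: {A}
  cell(0,1) aa: {S}
  cell(1,2) ab: {S}
  cell(0,2) aab: ∅

S ∉ T[0,2] ⇒ NO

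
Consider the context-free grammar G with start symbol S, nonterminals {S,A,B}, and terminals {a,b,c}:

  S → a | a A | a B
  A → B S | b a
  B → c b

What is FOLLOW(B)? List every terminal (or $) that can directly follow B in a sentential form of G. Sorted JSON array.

FIRST iteration:
round 1:
  A via A→b a: +{b}
  B via B→c b: +{c}
  S via S→a: +{a}
  S: {a}  A: {b}  B: {c}
round 2:
  A via A→B S: +{c}
  S: {a}  A: {b,c}  B: {c}
round 3: done
  S: {a}  A: {b,c}  B: {c}

FOLLOW sets:
initialize: $ ∈ FOLLOW(S)
round 1:
  A→B S: FOLLOW(B) ⊇ FIRST(S) = {a}; new: +{a}
  S→a A: FOLLOW(A) ⊇ FOLLOW(S) ⊇ {$}; new: +{$}
  S→a B: FOLLOW(B) ⊇ FOLLOW(S) ⊇ {$}; new: +{$}
  FOLLOW[S]={$}  FOLLOW[A]={$}  FOLLOW[B]={$,a}
round 2: (no change)
  FOLLOW[S]={$}  FOLLOW[A]={$}  FOLLOW[B]={$,a}

FOLLOW(B) = ["$", "a"]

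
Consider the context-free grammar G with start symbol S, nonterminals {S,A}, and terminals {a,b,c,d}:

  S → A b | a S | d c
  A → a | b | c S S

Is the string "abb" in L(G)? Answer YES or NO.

Convert to CNF:
  S -> A T1 | T2 S | T3 T0
  A -> T0 X4 | a | b
  T0 -> c
  T1 -> b
  T2 -> a
  T3 -> d
  X4 -> S S

Fill CYK table bottom-up:
  cell(0,0) a: {A,T2}  orig:{A}
  cell(1,1) b: {A,T1}  orig:{A}
  cell(2,2) b: {A,T1}  orig:{A}
  cell(0,1) ab: {S}
  cell(1,2) bb: {S}
  cell(0,2) abb: {S}

S ∈ T[0,2] ⇒ YES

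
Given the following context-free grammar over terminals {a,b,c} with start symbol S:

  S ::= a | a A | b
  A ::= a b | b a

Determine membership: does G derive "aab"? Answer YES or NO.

Convert to CNF:
  S -> T0 A | a | b
  A -> T0 T1 | T1 T0
  T0 -> a
  T1 -> b

CYK table (by increasing span):
  cell(0,0) a: {S,T0}  orig:{S}
  cell(1,1) a: {S,T0}  orig:{S}
  cell(2,2) b: {S,T1}  orig:{S}
  cell(0,1) aa: ∅
  cell(1,2) ab: {A}
  cell(0,2) aab: {S}

S ∈ T[0,2] ⇒ YES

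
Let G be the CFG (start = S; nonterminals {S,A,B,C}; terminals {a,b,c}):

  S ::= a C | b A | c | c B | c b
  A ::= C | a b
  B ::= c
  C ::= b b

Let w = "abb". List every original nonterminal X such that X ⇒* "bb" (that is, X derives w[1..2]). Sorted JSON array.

Convert to CNF:
  S -> T0 C | T1 A | T2 B | T2 T1 | c
  A -> T0 T1 | T1 T1
  B -> c
  C -> T1 T1
  T0 -> a
  T1 -> b
  T2 -> c

CYK table (by increasing span), restricted to cells inside w[1..2]:
  T[1,1] 'b' = {T1}  orig:{}
  T[2,2] 'b' = {T1}  orig:{}
  T[1,2] 'bb' = {A,C}

Original NTs in T[1,2] deriving "bb": ["A", "C"]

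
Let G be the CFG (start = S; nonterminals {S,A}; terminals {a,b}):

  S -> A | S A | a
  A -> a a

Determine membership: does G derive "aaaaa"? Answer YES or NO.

Convert to CNF:
  S -> S A | T0 T0 | a
  A -> T0 T0
  T0 -> a

Fill CYK table bottom-up:
  [0..0]={S,T0}  "a"  orig:{S}
  [1..1]={S,T0}  "a"  orig:{S}
  [2..2]={S,T0}  "a"  orig:{S}
  [3..3]={S,T0}  "a"  orig:{S}
  [4..4]={S,T0}  "a"  orig:{S}
  [0..1]={A,S}  "aa"
  [1..2]={A,S}  "aa"
  [2..3]={A,S}  "aa"
  [3..4]={A,S}  "aa"
  [0..2]={S}  "aaa"
  [1..3]={S}  "aaa"
  [2..4]={S}  "aaa"
  [0..3]={S}  "aaaa"
  [1..4]={S}  "aaaa"
  [0..4]={S}  "aaaaa"

S ∈ T[0,4] ⇒ YES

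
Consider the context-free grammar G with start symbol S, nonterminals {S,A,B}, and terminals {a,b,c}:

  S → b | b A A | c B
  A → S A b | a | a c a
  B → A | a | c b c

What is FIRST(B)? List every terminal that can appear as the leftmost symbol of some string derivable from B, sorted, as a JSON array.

FIRST iteration:
iter 1:
  A via A→a: +{a}
  B via B→A: +{a}
  B via B→c b c: +{c}
  S via S→b: +{b}
  S via S→c B: +{c}
  FIRST(S)={b,c}  FIRST(A)={a}  FIRST(B)={a,c}
iter 2:
  A via A→S A b: +{b,c}
  B via B→A: +{b}
  FIRST(S)={b,c}  FIRST(A)={a,b,c}  FIRST(B)={a,b,c}
iter 3: (no change)
  FIRST(S)={b,c}  FIRST(A)={a,b,c}  FIRST(B)={a,b,c}

FIRST(B) = ["a", "b", "c"]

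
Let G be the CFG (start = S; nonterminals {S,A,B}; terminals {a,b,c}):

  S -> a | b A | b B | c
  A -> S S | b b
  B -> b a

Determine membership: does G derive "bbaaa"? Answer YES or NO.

Convert to CNF:
  S -> T0 A | T0 B | a | c
  A -> S S | T0 T0
  B -> T0 T1
  T0 -> b
  T1 -> a

CYK table (by increasing span):
  [0..0]={T0}  "b"  orig:{}
  [1..1]={T0}  "b"  orig:{}
  [2..2]={S,T1}  "a"  orig:{S}
  [3..3]={S,T1}  "a"  orig:{S}
  [4..4]={S,T1}  "a"  orig:{S}
  [0..1]={A}  "bb"
  [1..2]={B}  "ba"
  [2..3]={A}  "aa"
  [3..4]={A}  "aa"
  [0..2]={S}  "bba"
  [1..3]={S}  "baa"
  [2..4]=∅  "aaa"
  [0..3]={A}  "bbaa"
  [1..4]={A}  "baaa"
  [0..4]={S}  "bbaaa"

S ∈ T[0,4] ⇒ YES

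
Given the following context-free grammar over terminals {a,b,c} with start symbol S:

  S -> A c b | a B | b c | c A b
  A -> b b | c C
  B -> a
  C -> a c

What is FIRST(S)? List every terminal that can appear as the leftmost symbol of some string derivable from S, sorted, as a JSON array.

Compute FIRST by fixpoint:
pass 1:
  A via A→b b: +{b}
  A via A→c C: +{c}
  B via B→a: +{a}
  C via C→a c: +{a}
  S via S→A c b: +{b,c}
  S via S→a B: +{a}
  FIRST[S]={a,b,c}  FIRST[A]={b,c}  FIRST[B]={a}  FIRST[C]={a}
pass 2: (no change)
  FIRST[S]={a,b,c}  FIRST[A]={b,c}  FIRST[B]={a}  FIRST[C]={a}

FIRST(S) = ["a", "b", "c"]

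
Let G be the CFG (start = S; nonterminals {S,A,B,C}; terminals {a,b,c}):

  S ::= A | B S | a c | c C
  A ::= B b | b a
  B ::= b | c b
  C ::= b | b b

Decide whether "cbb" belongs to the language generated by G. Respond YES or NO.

Convert to CNF:
  S -> B S | B T0 | T0 T1 | T1 T2 | T2 C
  A -> B T0 | T0 T1
  B -> T2 T0 | b
  C -> T0 T0 | b
  T0 -> b
  T1 -> a
  T2 -> c

Fill CYK table bottom-up:
  [0..0]={T2}  "c"  orig:{}
  [1..1]={B,C,T0}  "b"  orig:{B,C}
  [2..2]={B,C,T0}  "b"  orig:{B,C}
  [0..1]={B,S}  "cb"
  [1..2]={A,C,S}  "bb"
  [0..2]={A,S}  "cbb"

S ∈ T[0,2] ⇒ YES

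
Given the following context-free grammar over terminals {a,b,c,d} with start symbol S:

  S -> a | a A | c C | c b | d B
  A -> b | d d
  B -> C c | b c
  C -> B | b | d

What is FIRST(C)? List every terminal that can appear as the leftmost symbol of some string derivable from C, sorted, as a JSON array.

FIRST iteration:
pass 1:
  A via A→b: +{b}
  A via A→d d: +{d}
  B via B→b c: +{b}
  C via C→B: +{b}
  C via C→d: +{d}
  S via S→a: +{a}
  S via S→c C: +{c}
  S via S→d B: +{d}
  FIRST(S)={a,c,d}  FIRST(A)={b,d}  FIRST(B)={b}  FIRST(C)={b,d}
pass 2:
  B via B→C c: +{d}
  FIRST(S)={a,c,d}  FIRST(A)={b,d}  FIRST(B)={b,d}  FIRST(C)={b,d}
pass 3: (no change)
  FIRST(S)={a,c,d}  FIRST(A)={b,d}  FIRST(B)={b,d}  FIRST(C)={b,d}

FIRST(C) = ["b", "d"]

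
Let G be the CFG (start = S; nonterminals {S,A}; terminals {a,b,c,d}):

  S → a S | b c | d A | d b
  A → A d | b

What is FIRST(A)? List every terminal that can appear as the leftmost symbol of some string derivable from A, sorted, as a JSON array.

FIRST sets, iterate to fixpoint:
pass 1:
  A via A→b: +{b}
  S via S→a S: +{a}
  S via S→b c: +{b}
  S via S→d A: +{d}
  FIRST[S]={a,b,d}  FIRST[A]={b}
pass 2: — fixpoint
  FIRST[S]={a,b,d}  FIRST[A]={b}

FIRST(A) = ["b"]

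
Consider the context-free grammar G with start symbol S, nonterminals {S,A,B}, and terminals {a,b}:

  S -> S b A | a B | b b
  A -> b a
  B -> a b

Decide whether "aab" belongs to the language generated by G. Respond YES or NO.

CNF form of G:
  S -> S X2 | T0 T0 | T1 B
  A -> T0 T1
  B -> T1 T0
  T0 -> b
  T1 -> a
  X2 -> T0 A

CYK fill:
  cell(0,0) a: {T1}  orig:{}
  cell(1,1) a: {T1}  orig:{}
  cell(2,2) b: {T0}  orig:{}
  cell(0,1) aa: ∅
  cell(1,2) ab: {B}
  cell(0,2) aab: {S}

S ∈ T[0,2] ⇒ YES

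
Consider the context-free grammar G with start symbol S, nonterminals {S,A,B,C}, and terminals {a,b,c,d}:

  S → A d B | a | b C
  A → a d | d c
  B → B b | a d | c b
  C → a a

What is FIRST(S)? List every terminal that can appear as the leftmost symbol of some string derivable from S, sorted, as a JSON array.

Compute FIRST by fixpoint:
iter 1:
  A via A→a d: +{a}
  A via A→d c: +{d}
  B via B→a d: +{a}
  B via B→c b: +{c}
  C via C→a a: +{a}
  S via S→A d B: +{a,d}
  S via S→b C: +{b}
  FIRST(S)={a,b,d}  FIRST(A)={a,d}  FIRST(B)={a,c}  FIRST(C)={a}
iter 2: (no change)
  FIRST(S)={a,b,d}  FIRST(A)={a,d}  FIRST(B)={a,c}  FIRST(C)={a}

FIRST(S) = ["a", "b", "d"]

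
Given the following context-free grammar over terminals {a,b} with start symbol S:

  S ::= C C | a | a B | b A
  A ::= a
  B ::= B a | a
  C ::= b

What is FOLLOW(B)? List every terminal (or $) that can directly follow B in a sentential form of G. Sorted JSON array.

Compute FIRST by fixpoint:
iter 1:
  A via A→a: +{a}
  B via B→a: +{a}
  C via C→b: +{b}
  S via S→C C: +{b}
  S via S→a: +{a}
  FIRST(S)={a,b}  FIRST(A)={a}  FIRST(B)={a}  FIRST(C)={b}
iter 2: (no change)
  FIRST(S)={a,b}  FIRST(A)={a}  FIRST(B)={a}  FIRST(C)={b}

Compute FOLLOW by fixpoint:
FOLLOW(S) := {$}
[1]
  B→B a: FOLLOW(B) ⊇ FIRST(a) = {a}; new: +{a}
  S→C C: FOLLOW(C) ⊇ FIRST(C) = {b}; new: +{b}
  S→C C: FOLLOW(C) ⊇ FOLLOW(S) ⊇ {$}; new: +{$}
  S→a B: FOLLOW(B) ⊇ FOLLOW(S) ⊇ {$}; new: +{$}
  S→b A: FOLLOW(A) ⊇ FOLLOW(S) ⊇ {$}; new: +{$}
  FOLLOW(S)={$}  FOLLOW(A)={$}  FOLLOW(B)={$,a}  FOLLOW(C)={$,b}
[2] done
  FOLLOW(S)={$}  FOLLOW(A)={$}  FOLLOW(B)={$,a}  FOLLOW(C)={$,b}

FOLLOW(B) = ["$", "a"]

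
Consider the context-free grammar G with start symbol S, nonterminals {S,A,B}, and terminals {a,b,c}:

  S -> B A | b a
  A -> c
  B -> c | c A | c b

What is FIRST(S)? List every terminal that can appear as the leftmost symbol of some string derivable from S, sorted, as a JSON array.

FIRST iteration:
pass 1:
  A via A→c: +{c}
  B via B→c: +{c}
  S via S→B A: +{c}
  S via S→b a: +{b}
  S: {b,c}  A: {c}  B: {c}
pass 2: (stable)
  S: {b,c}  A: {c}  B: {c}

FIRST(S) = ["b", "c"]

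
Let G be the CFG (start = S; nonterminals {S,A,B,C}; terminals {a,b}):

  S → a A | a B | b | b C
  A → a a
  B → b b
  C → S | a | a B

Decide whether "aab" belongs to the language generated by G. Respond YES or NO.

CNF form of G:
  S -> T0 A | T0 B | T1 C | b
  A -> T0 T0
  B -> T1 T1
  C -> T0 A | T0 B | T1 C | a | b
  T0 -> a
  T1 -> b

CYK table (by increasing span):
  T[0,0] 'a' = {C,T0}  orig:{C}
  T[1,1] 'a' = {C,T0}  orig:{C}
  T[2,2] 'b' = {C,S,T1}  orig:{C,S}
  T[0,1] 'aa' = {A}
  T[1,2] 'ab' = ∅
  T[0,2] 'aab' = ∅

S ∉ T[0,2] ⇒ NO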